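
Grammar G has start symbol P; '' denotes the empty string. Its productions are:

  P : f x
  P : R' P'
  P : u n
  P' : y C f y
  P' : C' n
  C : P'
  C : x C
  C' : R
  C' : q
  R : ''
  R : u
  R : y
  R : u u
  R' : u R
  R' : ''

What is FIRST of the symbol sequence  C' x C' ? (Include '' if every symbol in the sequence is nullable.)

Add FIRST(C')\{''} = { q, u, y }; C' is nullable, continue.
x is a terminal; add {x} and stop.

{ q, u, x, y }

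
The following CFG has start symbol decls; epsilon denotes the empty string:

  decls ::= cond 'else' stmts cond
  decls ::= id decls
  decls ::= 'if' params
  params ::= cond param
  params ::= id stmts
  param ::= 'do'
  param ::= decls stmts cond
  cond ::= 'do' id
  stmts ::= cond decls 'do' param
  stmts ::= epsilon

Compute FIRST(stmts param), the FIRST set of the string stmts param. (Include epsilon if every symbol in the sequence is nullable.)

{ 'do', 'if', id }

Add FIRST(stmts)\{epsilon} = { 'do' }; stmts is nullable, continue.
Add FIRST(param) = { 'do', 'if', id }; param is not nullable, stop.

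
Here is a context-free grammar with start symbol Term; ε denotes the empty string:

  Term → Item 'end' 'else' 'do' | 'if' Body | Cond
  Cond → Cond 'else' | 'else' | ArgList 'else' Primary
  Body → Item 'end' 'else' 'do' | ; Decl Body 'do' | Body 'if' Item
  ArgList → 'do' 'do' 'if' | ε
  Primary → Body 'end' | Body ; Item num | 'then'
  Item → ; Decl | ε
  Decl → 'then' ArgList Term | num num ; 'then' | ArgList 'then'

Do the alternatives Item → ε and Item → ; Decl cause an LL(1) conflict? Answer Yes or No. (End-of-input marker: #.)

FIRST(ε) = { ε } and FIRST(; Decl) = { ; }.
The first alternative is nullable and FOLLOW(Item) = { #, 'do', 'end', 'if', ;, num } shares ; with FIRST of the second — conflict.

Yes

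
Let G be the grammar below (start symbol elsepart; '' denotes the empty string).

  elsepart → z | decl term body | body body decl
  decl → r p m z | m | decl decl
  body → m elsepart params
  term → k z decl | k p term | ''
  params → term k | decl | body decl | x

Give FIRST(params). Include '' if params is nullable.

From params → term k: term nullable, take FIRST(term) ∪ {k} = { k }.
From params → decl: add FIRST(decl) = { m, r }.
From params → body decl: add FIRST(body) = { m }.
params → x contributes {x}.
Union: FIRST(params) = { k, m, r, x }.

{ k, m, r, x }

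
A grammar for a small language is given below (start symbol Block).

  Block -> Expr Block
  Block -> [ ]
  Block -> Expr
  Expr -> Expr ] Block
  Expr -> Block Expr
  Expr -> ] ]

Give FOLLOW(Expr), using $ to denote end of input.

{ $, [, ] }

In Block -> Expr Block: add FIRST(Block) = { [, ] }.
In Block -> Expr: Expr is at the end, add FOLLOW(Block) = { $, [, ] }.
In Expr -> Expr ] Block: add FIRST(] Block) = { ] }.
In Expr -> Block Expr: Expr is at the end, add FOLLOW(Expr) = { $, [, ] }.
Union: FOLLOW(Expr) = { $, [, ] }.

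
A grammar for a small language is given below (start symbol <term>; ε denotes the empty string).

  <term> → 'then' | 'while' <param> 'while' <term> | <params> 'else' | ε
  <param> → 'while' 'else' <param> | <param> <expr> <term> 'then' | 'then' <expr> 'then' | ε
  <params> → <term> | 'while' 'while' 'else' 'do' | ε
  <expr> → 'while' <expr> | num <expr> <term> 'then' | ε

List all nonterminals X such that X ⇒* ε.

{ <expr>, <param>, <params>, <term> }

Directly nullable (have an ε-production): <term>, <param>, <params>, <expr>.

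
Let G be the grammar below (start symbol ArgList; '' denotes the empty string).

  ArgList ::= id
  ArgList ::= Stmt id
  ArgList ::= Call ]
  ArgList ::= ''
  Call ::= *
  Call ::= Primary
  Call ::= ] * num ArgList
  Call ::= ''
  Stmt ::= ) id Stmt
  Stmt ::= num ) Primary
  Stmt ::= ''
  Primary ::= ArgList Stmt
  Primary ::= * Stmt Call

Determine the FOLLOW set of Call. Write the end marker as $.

In ArgList ::= Call ]: add FIRST(]) = { ] }.
In Primary ::= * Stmt Call: Call is at the end, add FOLLOW(Primary) = { ), *, ], id, num }.
Union: FOLLOW(Call) = { ), *, ], id, num }.

{ ), *, ], id, num }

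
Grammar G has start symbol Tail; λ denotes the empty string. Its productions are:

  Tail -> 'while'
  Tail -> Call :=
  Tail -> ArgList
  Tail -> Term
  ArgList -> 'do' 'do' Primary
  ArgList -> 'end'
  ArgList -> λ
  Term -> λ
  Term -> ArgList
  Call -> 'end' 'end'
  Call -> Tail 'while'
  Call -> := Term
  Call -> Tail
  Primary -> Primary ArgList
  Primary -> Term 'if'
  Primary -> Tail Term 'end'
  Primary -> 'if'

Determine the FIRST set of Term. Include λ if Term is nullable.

Term -> λ contributes λ.
From Term -> ArgList: add FIRST(ArgList) = { 'do', 'end', λ } (including λ since ArgList is nullable).
Union: FIRST(Term) = { 'do', 'end', λ }.

{ 'do', 'end', λ }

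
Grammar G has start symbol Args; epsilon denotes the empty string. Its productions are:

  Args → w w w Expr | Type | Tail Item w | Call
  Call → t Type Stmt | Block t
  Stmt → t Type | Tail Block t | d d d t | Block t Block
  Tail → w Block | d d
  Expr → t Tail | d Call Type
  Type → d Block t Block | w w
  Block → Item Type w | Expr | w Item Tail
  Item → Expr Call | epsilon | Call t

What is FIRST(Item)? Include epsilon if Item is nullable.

From Item → Expr Call: add FIRST(Expr) = { d, t }.
Item → epsilon contributes epsilon.
From Item → Call t: add FIRST(Call) = { d, t, w }.
Union: FIRST(Item) = { d, t, w, epsilon }.

{ d, t, w, epsilon }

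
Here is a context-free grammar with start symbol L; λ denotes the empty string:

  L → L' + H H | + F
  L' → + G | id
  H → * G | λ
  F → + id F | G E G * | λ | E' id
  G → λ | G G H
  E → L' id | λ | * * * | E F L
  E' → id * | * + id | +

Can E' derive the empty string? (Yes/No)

No

Nullable nonterminals: E, F, G, H.
No production of E' has an RHS whose symbols are all nullable, so E' is not nullable.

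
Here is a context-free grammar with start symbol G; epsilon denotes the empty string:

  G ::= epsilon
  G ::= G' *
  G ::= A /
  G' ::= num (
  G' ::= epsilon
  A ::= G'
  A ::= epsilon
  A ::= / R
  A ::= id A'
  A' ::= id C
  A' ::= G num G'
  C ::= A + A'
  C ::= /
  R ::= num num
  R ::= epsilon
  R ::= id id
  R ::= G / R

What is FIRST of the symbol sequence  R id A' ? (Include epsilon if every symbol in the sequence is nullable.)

Add FIRST(R)\{epsilon} = { *, /, id, num }; R is nullable, continue.
id is a terminal; add {id} and stop.

{ *, /, id, num }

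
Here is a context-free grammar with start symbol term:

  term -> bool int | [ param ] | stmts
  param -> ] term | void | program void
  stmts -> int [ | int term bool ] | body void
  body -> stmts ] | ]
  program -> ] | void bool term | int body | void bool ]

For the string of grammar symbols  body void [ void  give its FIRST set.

{ ], int }

Add FIRST(body) = { ], int }; body is not nullable, stop.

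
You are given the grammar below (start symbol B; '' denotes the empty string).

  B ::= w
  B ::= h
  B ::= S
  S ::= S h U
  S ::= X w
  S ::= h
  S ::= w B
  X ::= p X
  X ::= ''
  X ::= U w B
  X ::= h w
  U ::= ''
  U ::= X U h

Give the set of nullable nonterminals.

{ U, X }

Directly nullable (have an ''-production): X, U.
No other nonterminal has a production whose RHS symbols are all nullable.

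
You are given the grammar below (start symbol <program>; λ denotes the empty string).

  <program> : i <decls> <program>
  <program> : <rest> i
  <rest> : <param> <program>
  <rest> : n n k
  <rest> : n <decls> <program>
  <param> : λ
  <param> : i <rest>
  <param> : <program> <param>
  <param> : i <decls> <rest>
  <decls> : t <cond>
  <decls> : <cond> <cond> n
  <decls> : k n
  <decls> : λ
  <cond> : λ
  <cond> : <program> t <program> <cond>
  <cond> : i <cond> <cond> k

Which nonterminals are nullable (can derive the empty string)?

Directly nullable (have an λ-production): <param>, <decls>, <cond>.
No other nonterminal has a production whose RHS symbols are all nullable.

{ <cond>, <decls>, <param> }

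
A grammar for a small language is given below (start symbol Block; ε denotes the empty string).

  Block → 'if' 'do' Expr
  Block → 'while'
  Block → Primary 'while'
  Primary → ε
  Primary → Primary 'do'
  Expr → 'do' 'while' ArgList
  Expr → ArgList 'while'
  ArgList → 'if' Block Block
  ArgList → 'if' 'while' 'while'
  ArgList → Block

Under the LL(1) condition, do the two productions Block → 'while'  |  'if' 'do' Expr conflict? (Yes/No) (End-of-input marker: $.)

FIRST('while') = { 'while' } and FIRST('if' 'do' Expr) = { 'if' }.
The FIRST sets are disjoint and neither alternative is nullable — no conflict.

No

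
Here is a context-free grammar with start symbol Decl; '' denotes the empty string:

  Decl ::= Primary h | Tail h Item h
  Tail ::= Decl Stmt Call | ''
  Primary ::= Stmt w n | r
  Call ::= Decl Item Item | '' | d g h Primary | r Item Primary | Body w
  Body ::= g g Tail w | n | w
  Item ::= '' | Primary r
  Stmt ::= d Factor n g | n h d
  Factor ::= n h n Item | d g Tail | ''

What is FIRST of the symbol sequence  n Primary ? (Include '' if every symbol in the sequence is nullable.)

{ n }

n is a terminal; add {n} and stop.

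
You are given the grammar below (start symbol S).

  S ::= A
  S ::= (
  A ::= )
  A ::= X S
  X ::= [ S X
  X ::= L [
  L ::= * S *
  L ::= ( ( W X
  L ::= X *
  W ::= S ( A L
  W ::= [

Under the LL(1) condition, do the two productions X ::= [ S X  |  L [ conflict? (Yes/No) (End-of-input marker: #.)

FIRST([ S X) = { [ } and FIRST(L [) = { (, *, [ }.
Both contain [, so the two alternatives are not disjoint — LL(1) conflict.

Yes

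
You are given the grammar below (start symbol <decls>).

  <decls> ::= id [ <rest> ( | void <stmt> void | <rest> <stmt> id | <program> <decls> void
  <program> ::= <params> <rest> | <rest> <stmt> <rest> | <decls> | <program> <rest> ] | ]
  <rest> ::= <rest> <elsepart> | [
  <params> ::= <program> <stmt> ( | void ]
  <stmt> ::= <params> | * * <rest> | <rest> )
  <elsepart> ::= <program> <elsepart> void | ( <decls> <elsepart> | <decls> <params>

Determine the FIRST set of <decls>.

{ [, ], id, void }

<decls> ::= id [ <rest> ( contributes {id}.
<decls> ::= void <stmt> void contributes {void}.
From <decls> ::= <rest> <stmt> id: add FIRST(<rest>) = { [ }.
From <decls> ::= <program> <decls> void: add FIRST(<program>) = { [, ], id, void }.
Union: FIRST(<decls>) = { [, ], id, void }.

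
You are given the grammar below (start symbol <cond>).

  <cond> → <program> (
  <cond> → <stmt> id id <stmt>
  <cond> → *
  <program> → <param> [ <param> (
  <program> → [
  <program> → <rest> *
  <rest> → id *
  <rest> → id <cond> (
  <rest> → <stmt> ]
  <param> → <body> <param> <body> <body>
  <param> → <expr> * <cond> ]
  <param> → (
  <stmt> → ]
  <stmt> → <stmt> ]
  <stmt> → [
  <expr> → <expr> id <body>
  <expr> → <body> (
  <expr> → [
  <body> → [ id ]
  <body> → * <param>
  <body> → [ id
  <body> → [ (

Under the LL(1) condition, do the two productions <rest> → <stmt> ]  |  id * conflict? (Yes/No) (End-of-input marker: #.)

FIRST(<stmt> ]) = { [, ] } and FIRST(id *) = { id }.
The FIRST sets are disjoint and neither alternative is nullable — no conflict.

No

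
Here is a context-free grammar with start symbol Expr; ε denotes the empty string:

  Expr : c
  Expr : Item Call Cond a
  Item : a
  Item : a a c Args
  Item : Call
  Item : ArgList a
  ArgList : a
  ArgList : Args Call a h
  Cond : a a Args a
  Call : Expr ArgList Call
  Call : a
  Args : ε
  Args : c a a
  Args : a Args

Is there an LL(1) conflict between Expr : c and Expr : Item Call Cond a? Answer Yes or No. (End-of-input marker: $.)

Yes

FIRST(c) = { c } and FIRST(Item Call Cond a) = { a, c }.
Both contain c, so the two alternatives are not disjoint — LL(1) conflict.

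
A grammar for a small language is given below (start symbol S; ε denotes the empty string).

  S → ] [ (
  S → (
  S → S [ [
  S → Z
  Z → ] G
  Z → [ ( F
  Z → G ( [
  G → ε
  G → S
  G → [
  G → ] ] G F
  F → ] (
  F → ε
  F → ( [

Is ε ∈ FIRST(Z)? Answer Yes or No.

Nullable nonterminals: F, G.
No production of Z has an RHS whose symbols are all nullable, so Z is not nullable.

No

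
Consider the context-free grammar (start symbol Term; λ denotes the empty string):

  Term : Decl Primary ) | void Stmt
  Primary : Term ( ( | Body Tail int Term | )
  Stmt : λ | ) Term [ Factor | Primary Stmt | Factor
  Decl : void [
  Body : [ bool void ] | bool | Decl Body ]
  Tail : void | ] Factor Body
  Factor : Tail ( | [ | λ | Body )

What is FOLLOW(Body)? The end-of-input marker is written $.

{ (, ), ], int, void }

In Primary : Body Tail int Term: add FIRST(Tail int Term) = { ], void }.
In Body : Decl Body ]: add FIRST(]) = { ] }.
In Tail : ] Factor Body: Body is at the end, add FOLLOW(Tail) = { (, int }.
In Factor : Body ): add FIRST()) = { ) }.
Union: FOLLOW(Body) = { (, ), ], int, void }.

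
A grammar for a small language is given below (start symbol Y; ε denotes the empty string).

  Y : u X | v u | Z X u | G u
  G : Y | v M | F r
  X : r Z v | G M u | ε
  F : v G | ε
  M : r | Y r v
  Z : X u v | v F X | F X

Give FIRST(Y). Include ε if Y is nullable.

{ r, u, v }

Y : u X contributes {u}.
Y : v u contributes {v}.
From Y : Z X u: Z, X nullable, take FIRST(Z) ∪ FIRST(X) ∪ {u} = { r, u, v }.
From Y : G u: add FIRST(G) = { r, u, v }.
Union: FIRST(Y) = { r, u, v }.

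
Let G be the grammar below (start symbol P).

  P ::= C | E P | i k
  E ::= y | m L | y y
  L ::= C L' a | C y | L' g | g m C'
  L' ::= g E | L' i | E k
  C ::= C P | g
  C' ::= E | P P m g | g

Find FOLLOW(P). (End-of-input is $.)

{ $, g, i, m, y }

P is the start symbol, so $ ∈ FOLLOW(P).
In P ::= E P: P is at the end, add FOLLOW(P) = { $, g, i, m, y }.
In C ::= C P: P is at the end, add FOLLOW(C) = { $, g, i, m, y }.
In C' ::= P P m g: add FIRST(P m g) = { g, i, m, y }.
In C' ::= P P m g: add FIRST(m g) = { m }.
Union: FOLLOW(P) = { $, g, i, m, y }.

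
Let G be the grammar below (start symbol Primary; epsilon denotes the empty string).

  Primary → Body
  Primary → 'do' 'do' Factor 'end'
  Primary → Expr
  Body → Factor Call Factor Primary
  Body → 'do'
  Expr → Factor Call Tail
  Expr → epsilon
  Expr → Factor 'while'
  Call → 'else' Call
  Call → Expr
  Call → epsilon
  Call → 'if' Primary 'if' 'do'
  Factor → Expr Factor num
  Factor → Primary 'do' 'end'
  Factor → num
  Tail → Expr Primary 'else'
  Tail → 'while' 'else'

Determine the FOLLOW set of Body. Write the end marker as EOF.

{ EOF, 'do', 'else', 'if' }

In Primary → Body: Body is at the end, add FOLLOW(Primary) = { EOF, 'do', 'else', 'if' }.
Union: FOLLOW(Body) = { EOF, 'do', 'else', 'if' }.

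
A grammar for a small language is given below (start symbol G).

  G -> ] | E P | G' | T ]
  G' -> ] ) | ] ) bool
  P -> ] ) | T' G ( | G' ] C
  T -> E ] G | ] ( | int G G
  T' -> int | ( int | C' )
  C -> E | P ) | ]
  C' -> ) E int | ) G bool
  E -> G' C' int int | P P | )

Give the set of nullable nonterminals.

{ } (none)

No nonterminal has an empty production or an RHS whose symbols are all nullable.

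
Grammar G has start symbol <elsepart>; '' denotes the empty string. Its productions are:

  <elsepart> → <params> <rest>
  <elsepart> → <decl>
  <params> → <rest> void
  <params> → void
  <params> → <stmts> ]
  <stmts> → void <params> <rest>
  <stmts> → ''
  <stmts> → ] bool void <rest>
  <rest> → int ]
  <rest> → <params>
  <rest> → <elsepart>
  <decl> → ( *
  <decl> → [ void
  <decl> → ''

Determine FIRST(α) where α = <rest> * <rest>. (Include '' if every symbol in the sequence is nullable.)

{ (, *, [, ], int, void }

Add FIRST(<rest>)\{''} = { (, [, ], int, void }; <rest> is nullable, continue.
* is a terminal; add {*} and stop.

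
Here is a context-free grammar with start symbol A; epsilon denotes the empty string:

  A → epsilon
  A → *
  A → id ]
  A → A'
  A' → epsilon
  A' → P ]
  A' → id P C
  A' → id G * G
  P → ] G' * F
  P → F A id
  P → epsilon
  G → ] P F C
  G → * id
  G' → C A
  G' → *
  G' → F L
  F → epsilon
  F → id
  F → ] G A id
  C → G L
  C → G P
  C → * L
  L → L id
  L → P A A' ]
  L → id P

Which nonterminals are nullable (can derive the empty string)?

Directly nullable (have an epsilon-production): A, A', P, F.
No other nonterminal has a production whose RHS symbols are all nullable.

{ A, A', F, P }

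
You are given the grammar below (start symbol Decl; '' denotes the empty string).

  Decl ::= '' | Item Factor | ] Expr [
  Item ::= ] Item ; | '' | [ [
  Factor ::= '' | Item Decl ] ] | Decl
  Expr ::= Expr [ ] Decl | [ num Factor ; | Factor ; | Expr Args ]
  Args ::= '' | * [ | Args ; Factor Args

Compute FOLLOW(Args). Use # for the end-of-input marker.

In Expr ::= Expr Args ]: add FIRST(]) = { ] }.
In Args ::= Args ; Factor Args: add FIRST(; Factor Args) = { ; }.
In Args ::= Args ; Factor Args: Args is at the end, add FOLLOW(Args) = { ;, ] }.
Union: FOLLOW(Args) = { ;, ] }.

{ ;, ] }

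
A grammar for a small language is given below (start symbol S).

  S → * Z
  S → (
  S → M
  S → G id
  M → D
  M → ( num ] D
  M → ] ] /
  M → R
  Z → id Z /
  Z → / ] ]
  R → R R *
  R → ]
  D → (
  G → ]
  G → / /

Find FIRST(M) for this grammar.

From M → D: add FIRST(D) = { ( }.
M → ( num ] D contributes {(}.
M → ] ] / contributes {]}.
From M → R: add FIRST(R) = { ] }.
Union: FIRST(M) = { (, ] }.

{ (, ] }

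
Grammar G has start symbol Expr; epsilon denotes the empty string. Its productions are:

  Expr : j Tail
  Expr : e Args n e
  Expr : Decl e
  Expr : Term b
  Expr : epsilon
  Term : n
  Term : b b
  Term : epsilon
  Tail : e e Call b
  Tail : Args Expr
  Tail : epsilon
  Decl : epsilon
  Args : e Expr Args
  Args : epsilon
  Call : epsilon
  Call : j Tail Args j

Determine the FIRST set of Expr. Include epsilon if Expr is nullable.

Expr : j Tail contributes {j}.
Expr : e Args n e contributes {e}.
From Expr : Decl e: Decl nullable, take FIRST(Decl) ∪ {e} = { e }.
From Expr : Term b: Term nullable, take FIRST(Term) ∪ {b} = { b, n }.
Expr : epsilon contributes epsilon.
Union: FIRST(Expr) = { b, e, j, n, epsilon }.

{ b, e, j, n, epsilon }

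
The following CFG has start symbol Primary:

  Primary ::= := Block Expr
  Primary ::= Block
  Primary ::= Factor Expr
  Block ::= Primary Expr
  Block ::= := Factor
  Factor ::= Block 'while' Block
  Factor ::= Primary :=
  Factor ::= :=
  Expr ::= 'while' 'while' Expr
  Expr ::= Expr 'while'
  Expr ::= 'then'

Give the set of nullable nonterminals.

{ } (none)

No nonterminal has an empty production or an RHS whose symbols are all nullable.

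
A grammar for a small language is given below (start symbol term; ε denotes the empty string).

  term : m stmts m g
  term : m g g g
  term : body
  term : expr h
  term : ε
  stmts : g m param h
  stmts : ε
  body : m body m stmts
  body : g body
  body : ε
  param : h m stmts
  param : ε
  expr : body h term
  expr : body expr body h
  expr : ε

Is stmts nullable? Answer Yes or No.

stmts has an ε-production, so stmts ⇒ ε.

Yes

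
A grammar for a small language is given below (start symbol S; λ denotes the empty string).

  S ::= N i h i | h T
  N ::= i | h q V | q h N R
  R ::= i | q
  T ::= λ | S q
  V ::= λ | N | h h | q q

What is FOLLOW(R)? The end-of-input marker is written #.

In N ::= q h N R: R is at the end, add FOLLOW(N) = { i, q }.
Union: FOLLOW(R) = { i, q }.

{ i, q }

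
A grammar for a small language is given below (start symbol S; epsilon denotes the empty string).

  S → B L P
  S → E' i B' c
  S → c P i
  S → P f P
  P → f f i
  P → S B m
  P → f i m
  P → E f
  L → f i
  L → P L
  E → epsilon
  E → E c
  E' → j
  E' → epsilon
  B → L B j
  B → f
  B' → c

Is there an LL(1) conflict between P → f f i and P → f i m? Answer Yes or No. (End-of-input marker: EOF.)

Yes

FIRST(f f i) = { f } and FIRST(f i m) = { f }.
Both contain f, so the two alternatives are not disjoint — LL(1) conflict.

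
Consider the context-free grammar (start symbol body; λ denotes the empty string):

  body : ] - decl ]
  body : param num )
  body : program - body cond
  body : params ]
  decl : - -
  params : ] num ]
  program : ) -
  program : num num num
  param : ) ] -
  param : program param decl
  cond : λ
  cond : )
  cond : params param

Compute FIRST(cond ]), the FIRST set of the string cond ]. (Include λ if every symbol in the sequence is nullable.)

Add FIRST(cond)\{λ} = { ), ] }; cond is nullable, continue.
] is a terminal; add {]} and stop.

{ ), ] }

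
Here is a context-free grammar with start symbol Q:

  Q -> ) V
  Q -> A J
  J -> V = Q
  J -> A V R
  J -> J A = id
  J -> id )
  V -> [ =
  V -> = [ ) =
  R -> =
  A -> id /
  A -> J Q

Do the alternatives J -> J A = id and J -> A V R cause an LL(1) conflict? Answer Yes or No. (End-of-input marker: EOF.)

FIRST(J A = id) = { =, [, id } and FIRST(A V R) = { =, [, id }.
Both contain =, so the two alternatives are not disjoint — LL(1) conflict.

Yes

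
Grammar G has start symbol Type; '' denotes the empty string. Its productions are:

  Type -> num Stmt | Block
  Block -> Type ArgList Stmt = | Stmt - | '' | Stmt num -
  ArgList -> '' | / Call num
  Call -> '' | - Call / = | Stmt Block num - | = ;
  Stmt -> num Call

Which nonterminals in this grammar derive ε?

{ ArgList, Block, Call, Type }

Directly nullable (have an ''-production): Block, ArgList, Call.
Type -> Block with every symbol nullable, so Type is nullable.
No other nonterminal has a production whose RHS symbols are all nullable.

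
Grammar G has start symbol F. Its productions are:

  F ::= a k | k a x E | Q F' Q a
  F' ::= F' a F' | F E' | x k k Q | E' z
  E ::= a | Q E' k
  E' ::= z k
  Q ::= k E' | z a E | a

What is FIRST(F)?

{ a, k, z }

F ::= a k contributes {a}.
F ::= k a x E contributes {k}.
From F ::= Q F' Q a: add FIRST(Q) = { a, k, z }.
Union: FIRST(F) = { a, k, z }.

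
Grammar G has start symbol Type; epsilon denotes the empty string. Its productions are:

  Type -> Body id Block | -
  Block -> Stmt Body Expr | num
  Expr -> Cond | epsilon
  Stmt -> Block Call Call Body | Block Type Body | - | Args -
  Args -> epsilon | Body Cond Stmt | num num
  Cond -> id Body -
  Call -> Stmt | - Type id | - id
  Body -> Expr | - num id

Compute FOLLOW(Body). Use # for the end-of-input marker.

In Type -> Body id Block: add FIRST(id Block) = { id }.
In Block -> Stmt Body Expr: add FIRST(Expr)\{epsilon} = { id }.
  Since Expr is nullable, also add FOLLOW(Block) = { #, -, id, num }.
In Stmt -> Block Call Call Body: Body is at the end, add FOLLOW(Stmt) = { #, -, id, num }.
In Stmt -> Block Type Body: Body is at the end, add FOLLOW(Stmt) = { #, -, id, num }.
In Args -> Body Cond Stmt: add FIRST(Cond Stmt) = { id }.
In Cond -> id Body -: add FIRST(-) = { - }.
Union: FOLLOW(Body) = { #, -, id, num }.

{ #, -, id, num }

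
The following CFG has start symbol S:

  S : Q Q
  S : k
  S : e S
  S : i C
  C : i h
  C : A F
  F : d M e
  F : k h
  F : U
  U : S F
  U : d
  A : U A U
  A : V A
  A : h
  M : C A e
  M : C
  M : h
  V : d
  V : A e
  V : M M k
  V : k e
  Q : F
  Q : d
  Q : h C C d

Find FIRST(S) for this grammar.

{ d, e, h, i, k }

From S : Q Q: add FIRST(Q) = { d, e, h, i, k }.
S : k contributes {k}.
S : e S contributes {e}.
S : i C contributes {i}.
Union: FIRST(S) = { d, e, h, i, k }.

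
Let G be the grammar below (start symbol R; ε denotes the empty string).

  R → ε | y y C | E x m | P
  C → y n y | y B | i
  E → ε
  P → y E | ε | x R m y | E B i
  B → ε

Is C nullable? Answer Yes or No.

Nullable nonterminals: B, E, P, R.
No production of C has an RHS whose symbols are all nullable, so C is not nullable.

No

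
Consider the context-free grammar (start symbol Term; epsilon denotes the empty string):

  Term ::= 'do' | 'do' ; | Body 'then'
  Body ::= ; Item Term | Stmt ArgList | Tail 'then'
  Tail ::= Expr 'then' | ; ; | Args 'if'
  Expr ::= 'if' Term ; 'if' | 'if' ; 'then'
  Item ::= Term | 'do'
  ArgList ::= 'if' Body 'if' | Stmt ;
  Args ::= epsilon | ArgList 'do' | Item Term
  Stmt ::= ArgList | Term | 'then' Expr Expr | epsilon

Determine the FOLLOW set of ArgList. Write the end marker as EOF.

In Body ::= Stmt ArgList: ArgList is at the end, add FOLLOW(Body) = { 'if', 'then' }.
In Args ::= ArgList 'do': add FIRST('do') = { 'do' }.
In Stmt ::= ArgList: ArgList is at the end, add FOLLOW(Stmt) = { 'do', 'if', 'then', ; }.
Union: FOLLOW(ArgList) = { 'do', 'if', 'then', ; }.

{ 'do', 'if', 'then', ; }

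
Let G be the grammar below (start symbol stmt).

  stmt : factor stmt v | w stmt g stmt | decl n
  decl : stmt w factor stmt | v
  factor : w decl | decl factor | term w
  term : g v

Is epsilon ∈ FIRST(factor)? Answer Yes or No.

No

No nonterminal in this grammar is nullable.
No production of factor has an RHS whose symbols are all nullable, so factor is not nullable.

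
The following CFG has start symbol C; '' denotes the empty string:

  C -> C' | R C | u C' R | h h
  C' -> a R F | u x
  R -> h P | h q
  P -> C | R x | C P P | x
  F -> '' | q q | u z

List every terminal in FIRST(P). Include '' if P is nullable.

From P -> C: add FIRST(C) = { a, h, u }.
From P -> R x: add FIRST(R) = { h }.
From P -> C P P: add FIRST(C) = { a, h, u }.
P -> x contributes {x}.
Union: FIRST(P) = { a, h, u, x }.

{ a, h, u, x }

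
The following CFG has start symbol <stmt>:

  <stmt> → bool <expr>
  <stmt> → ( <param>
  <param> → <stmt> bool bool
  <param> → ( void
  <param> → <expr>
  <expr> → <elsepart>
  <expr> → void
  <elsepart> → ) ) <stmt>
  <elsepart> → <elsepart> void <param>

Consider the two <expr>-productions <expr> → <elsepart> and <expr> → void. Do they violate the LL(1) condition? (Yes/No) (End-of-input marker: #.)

FIRST(<elsepart>) = { ) } and FIRST(void) = { void }.
The FIRST sets are disjoint and neither alternative is nullable — no conflict.

No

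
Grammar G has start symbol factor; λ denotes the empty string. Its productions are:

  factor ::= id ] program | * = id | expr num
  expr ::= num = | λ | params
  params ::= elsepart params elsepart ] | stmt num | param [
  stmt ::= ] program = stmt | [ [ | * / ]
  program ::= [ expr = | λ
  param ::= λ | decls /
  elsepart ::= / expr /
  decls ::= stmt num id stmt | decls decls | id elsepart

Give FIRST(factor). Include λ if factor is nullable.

{ *, /, [, ], id, num }

factor ::= id ] program contributes {id}.
factor ::= * = id contributes {*}.
From factor ::= expr num: expr nullable, take FIRST(expr) ∪ {num} = { *, /, [, ], id, num }.
Union: FIRST(factor) = { *, /, [, ], id, num }.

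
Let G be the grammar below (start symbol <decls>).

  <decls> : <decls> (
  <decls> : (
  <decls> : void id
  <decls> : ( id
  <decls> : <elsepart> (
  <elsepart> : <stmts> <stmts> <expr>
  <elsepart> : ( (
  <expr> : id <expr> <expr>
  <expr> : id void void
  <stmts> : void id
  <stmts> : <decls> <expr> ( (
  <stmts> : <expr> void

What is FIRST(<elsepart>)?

From <elsepart> : <stmts> <stmts> <expr>: add FIRST(<stmts>) = { (, id, void }.
<elsepart> : ( ( contributes {(}.
Union: FIRST(<elsepart>) = { (, id, void }.

{ (, id, void }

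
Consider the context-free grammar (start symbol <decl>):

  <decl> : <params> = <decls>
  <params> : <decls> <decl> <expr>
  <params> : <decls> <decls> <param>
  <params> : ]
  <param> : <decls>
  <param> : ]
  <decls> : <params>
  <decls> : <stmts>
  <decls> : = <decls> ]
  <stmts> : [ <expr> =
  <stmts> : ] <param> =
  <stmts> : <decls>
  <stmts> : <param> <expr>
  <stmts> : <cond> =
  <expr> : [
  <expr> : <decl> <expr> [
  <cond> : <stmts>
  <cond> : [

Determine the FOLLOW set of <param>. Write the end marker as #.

In <params> : <decls> <decls> <param>: <param> is at the end, add FOLLOW(<params>) = { #, =, [, ] }.
In <stmts> : ] <param> =: add FIRST(=) = { = }.
In <stmts> : <param> <expr>: add FIRST(<expr>) = { =, [, ] }.
Union: FOLLOW(<param>) = { #, =, [, ] }.

{ #, =, [, ] }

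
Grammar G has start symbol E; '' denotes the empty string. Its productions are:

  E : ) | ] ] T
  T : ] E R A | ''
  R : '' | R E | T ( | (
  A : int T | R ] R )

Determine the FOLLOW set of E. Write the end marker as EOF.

{ EOF, (, ), ], int }

E is the start symbol, so EOF ∈ FOLLOW(E).
In T : ] E R A: add FIRST(R A) = { (, ), ], int }.
In R : R E: E is at the end, add FOLLOW(R) = { (, ), ], int }.
Union: FOLLOW(E) = { EOF, (, ), ], int }.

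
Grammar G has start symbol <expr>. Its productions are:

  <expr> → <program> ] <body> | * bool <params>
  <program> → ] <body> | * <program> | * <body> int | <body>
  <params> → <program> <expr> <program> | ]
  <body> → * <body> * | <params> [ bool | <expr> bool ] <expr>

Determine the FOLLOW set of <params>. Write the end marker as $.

{ $, *, [, ], bool, int }

In <expr> → * bool <params>: <params> is at the end, add FOLLOW(<expr>) = { $, *, [, ], bool, int }.
In <body> → <params> [ bool: add FIRST([ bool) = { [ }.
Union: FOLLOW(<params>) = { $, *, [, ], bool, int }.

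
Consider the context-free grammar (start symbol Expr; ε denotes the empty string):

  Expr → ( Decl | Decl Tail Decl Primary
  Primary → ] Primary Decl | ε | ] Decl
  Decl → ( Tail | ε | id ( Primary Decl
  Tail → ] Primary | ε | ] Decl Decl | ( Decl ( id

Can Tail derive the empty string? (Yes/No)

Tail has an ε-production, so Tail ⇒ ε.

Yes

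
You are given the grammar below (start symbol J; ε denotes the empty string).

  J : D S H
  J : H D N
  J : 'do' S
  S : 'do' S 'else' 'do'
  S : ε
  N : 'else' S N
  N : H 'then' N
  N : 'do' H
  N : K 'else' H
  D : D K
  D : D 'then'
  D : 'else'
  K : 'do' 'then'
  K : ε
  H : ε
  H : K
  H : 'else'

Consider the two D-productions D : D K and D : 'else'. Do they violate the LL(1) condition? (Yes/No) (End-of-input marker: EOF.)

Yes

FIRST(D K) = { 'else' } and FIRST('else') = { 'else' }.
Both contain 'else', so the two alternatives are not disjoint — LL(1) conflict.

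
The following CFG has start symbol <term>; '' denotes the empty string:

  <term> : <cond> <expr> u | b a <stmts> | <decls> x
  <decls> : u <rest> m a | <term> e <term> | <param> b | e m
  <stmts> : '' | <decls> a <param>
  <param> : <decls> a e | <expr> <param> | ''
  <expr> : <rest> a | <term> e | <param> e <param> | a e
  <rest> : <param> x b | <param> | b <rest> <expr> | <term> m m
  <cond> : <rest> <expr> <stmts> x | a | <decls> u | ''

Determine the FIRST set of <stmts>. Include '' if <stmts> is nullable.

<stmts> : '' contributes ''.
From <stmts> : <decls> a <param>: add FIRST(<decls>) = { a, b, e, u, x }.
Union: FIRST(<stmts>) = { a, b, e, u, x, '' }.

{ a, b, e, u, x, '' }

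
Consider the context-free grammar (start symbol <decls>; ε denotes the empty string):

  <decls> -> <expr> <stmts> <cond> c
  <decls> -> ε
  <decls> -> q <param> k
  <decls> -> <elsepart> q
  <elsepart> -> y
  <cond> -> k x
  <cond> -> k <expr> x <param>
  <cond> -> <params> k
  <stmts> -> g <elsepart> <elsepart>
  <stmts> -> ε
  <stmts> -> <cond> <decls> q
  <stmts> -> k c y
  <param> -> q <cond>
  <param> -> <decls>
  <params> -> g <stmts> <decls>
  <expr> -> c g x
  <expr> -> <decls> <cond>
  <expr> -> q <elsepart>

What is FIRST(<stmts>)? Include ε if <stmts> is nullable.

{ g, k, ε }

<stmts> -> g <elsepart> <elsepart> contributes {g}.
<stmts> -> ε contributes ε.
From <stmts> -> <cond> <decls> q: add FIRST(<cond>) = { g, k }.
<stmts> -> k c y contributes {k}.
Union: FIRST(<stmts>) = { g, k, ε }.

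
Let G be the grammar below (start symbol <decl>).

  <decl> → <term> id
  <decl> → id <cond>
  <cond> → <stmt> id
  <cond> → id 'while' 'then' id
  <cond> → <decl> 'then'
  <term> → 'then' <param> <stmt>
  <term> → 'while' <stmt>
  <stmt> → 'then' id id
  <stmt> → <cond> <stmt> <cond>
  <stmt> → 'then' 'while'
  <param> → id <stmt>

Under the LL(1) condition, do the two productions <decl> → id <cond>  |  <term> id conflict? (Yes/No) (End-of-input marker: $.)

No

FIRST(id <cond>) = { id } and FIRST(<term> id) = { 'then', 'while' }.
The FIRST sets are disjoint and neither alternative is nullable — no conflict.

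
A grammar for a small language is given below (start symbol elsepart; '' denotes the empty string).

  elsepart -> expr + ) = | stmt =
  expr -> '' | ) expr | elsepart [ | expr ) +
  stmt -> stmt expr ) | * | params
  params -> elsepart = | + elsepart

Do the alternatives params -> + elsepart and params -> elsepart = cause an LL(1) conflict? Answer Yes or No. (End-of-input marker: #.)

Yes

FIRST(+ elsepart) = { + } and FIRST(elsepart =) = { ), *, + }.
Both contain +, so the two alternatives are not disjoint — LL(1) conflict.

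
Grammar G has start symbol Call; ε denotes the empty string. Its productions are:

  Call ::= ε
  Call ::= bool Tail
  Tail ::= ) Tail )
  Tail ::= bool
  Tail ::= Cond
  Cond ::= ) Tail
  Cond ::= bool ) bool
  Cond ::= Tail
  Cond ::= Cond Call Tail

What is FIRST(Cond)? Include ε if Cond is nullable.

Cond ::= ) Tail contributes {)}.
Cond ::= bool ) bool contributes {bool}.
From Cond ::= Tail: add FIRST(Tail) = { ), bool }.
From Cond ::= Cond Call Tail: add FIRST(Cond) = { ), bool }.
Union: FIRST(Cond) = { ), bool }.

{ ), bool }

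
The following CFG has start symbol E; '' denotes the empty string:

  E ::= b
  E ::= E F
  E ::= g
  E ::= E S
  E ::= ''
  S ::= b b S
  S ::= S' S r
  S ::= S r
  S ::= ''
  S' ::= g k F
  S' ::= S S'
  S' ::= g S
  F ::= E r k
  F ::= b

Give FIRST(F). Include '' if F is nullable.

From F ::= E r k: E nullable, take FIRST(E) ∪ {r} = { b, g, r }.
F ::= b contributes {b}.
Union: FIRST(F) = { b, g, r }.

{ b, g, r }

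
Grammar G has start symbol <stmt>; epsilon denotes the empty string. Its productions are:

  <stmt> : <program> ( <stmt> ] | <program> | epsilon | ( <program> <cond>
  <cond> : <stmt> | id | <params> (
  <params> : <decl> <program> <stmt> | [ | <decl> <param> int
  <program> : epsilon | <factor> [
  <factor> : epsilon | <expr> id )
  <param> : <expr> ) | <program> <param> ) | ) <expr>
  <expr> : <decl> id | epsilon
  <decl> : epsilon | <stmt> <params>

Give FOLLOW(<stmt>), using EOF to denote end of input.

{ EOF, (, ), [, ], id }

<stmt> is the start symbol, so EOF ∈ FOLLOW(<stmt>).
In <stmt> : <program> ( <stmt> ]: add FIRST(]) = { ] }.
In <cond> : <stmt>: <stmt> is at the end, add FOLLOW(<cond>) = { EOF, (, ), [, ], id }.
In <params> : <decl> <program> <stmt>: <stmt> is at the end, add FOLLOW(<params>) = { (, ), [, id }.
In <decl> : <stmt> <params>: add FIRST(<params>)\{epsilon} = { (, ), [, id }.
  Since <params> is nullable, also add FOLLOW(<decl>) = { (, ), [, id }.
Union: FOLLOW(<stmt>) = { EOF, (, ), [, ], id }.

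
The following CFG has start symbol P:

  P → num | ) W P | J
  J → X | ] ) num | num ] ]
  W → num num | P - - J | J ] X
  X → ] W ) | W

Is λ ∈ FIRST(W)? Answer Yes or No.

No nonterminal in this grammar is nullable.
No production of W has an RHS whose symbols are all nullable, so W is not nullable.

No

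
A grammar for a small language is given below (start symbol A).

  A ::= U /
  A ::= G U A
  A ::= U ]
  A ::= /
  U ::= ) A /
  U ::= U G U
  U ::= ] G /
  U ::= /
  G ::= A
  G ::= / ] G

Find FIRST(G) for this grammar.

{ ), /, ] }

From G ::= A: add FIRST(A) = { ), /, ] }.
G ::= / ] G contributes {/}.
Union: FIRST(G) = { ), /, ] }.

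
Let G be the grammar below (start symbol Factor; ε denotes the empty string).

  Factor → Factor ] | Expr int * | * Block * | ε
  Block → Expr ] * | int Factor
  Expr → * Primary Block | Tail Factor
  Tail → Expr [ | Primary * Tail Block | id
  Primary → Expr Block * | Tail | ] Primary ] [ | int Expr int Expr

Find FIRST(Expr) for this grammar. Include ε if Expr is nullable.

Expr → * Primary Block contributes {*}.
From Expr → Tail Factor: add FIRST(Tail) = { *, ], id, int }.
Union: FIRST(Expr) = { *, ], id, int }.

{ *, ], id, int }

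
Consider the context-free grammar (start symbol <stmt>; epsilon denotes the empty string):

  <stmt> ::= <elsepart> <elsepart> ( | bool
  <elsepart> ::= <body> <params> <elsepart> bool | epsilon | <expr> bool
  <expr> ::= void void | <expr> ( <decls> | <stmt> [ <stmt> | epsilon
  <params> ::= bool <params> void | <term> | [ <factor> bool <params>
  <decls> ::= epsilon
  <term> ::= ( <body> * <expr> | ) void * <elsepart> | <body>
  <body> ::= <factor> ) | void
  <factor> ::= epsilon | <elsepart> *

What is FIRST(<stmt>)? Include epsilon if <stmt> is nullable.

From <stmt> ::= <elsepart> <elsepart> (: <elsepart>, <elsepart> nullable, take FIRST(<elsepart>) ∪ FIRST(<elsepart>) ∪ {(} = { (, ), *, bool, void }.
<stmt> ::= bool contributes {bool}.
Union: FIRST(<stmt>) = { (, ), *, bool, void }.

{ (, ), *, bool, void }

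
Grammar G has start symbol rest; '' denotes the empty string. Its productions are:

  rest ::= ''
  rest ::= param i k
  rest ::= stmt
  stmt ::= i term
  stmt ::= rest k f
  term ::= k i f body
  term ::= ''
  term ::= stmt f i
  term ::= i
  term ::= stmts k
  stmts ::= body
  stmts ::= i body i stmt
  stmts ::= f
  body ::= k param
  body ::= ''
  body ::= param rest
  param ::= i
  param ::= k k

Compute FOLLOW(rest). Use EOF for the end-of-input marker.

{ EOF, f, i, k }

rest is the start symbol, so EOF ∈ FOLLOW(rest).
In stmt ::= rest k f: add FIRST(k f) = { k }.
In body ::= param rest: rest is at the end, add FOLLOW(body) = { EOF, f, i, k }.
Union: FOLLOW(rest) = { EOF, f, i, k }.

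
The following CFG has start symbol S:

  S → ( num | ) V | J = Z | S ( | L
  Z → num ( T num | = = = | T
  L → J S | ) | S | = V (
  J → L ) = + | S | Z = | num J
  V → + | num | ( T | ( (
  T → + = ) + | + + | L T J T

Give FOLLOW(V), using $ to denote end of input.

{ $, (, ), +, =, num }

In S → ) V: V is at the end, add FOLLOW(S) = { $, (, ), +, =, num }.
In L → = V (: add FIRST(() = { ( }.
Union: FOLLOW(V) = { $, (, ), +, =, num }.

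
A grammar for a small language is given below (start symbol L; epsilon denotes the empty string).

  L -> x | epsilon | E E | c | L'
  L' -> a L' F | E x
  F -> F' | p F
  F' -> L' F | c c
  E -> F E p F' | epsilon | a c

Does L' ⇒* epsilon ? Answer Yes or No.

No

Nullable nonterminals: E, L.
No production of L' has an RHS whose symbols are all nullable, so L' is not nullable.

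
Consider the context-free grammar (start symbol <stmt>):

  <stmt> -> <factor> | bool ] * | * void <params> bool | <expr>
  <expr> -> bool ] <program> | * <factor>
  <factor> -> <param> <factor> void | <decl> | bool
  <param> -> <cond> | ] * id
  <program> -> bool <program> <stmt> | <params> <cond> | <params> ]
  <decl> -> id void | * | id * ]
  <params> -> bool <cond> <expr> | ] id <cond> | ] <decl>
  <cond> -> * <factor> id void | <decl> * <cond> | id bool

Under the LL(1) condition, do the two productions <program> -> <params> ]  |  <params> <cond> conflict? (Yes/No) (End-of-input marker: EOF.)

Yes

FIRST(<params> ]) = { ], bool } and FIRST(<params> <cond>) = { ], bool }.
Both contain ], so the two alternatives are not disjoint — LL(1) conflict.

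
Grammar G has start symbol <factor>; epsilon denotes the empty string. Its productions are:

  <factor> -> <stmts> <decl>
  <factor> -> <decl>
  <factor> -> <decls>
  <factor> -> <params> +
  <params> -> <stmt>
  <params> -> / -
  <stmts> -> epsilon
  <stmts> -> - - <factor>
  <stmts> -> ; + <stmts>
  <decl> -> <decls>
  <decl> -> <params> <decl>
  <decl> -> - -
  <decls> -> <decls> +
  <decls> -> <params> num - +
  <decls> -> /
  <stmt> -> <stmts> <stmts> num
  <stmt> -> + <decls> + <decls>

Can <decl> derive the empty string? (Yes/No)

Nullable nonterminals: <stmts>.
No production of <decl> has an RHS whose symbols are all nullable, so <decl> is not nullable.

No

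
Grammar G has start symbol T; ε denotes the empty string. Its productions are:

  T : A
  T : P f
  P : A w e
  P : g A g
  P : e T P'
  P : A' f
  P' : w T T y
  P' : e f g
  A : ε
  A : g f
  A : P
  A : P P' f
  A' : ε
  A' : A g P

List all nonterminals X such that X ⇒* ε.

Directly nullable (have an ε-production): A, A'.
T : A with every symbol nullable, so T is nullable.
No other nonterminal has a production whose RHS symbols are all nullable.

{ A, A', T }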